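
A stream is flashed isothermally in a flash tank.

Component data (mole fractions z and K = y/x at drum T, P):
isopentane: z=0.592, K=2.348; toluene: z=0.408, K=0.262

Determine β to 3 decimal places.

Rachford–Rice: g(β) = Σ zᵢ(Kᵢ−1)/(1+β(Kᵢ−1)) = 0.
g(0) = ΣzᵢKᵢ − 1 = 0.497 and g(1) = 1 − Σzᵢ/Kᵢ = -0.809, so a root lies in (0, 1).
Newton iteration, β⁰ = 0.5:
  β = 0.500: g = -0.0005, g' = -0.942 → β = 0.499
Converged at β = 0.499.

β = 0.499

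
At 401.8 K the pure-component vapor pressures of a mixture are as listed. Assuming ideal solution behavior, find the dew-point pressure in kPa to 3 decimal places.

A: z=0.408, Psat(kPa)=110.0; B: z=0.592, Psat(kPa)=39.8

At the dew point ψ → 1, so Σzᵢ/Kᵢ = 1 with Kᵢ = Pᵢˢᵃᵗ/P ⇒ 1/P = Σzᵢ/Pᵢˢᵃᵗ.
1/P = 0.408/110.0 + 0.592/39.8 = 0.018583 ⇒ P = 53.811 kPa

Pdew = 53.811 kPa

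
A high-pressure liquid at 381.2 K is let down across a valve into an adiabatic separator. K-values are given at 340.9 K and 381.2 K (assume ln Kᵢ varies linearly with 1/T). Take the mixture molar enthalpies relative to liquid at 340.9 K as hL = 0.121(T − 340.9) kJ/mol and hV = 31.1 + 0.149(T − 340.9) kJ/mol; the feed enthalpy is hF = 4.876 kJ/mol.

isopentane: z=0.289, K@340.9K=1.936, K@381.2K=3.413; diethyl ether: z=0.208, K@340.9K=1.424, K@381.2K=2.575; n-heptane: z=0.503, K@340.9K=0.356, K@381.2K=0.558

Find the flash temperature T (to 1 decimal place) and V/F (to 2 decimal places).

Adiabatic flash: solve Rachford–Rice at each trial T, then check hF = ψ·hV(T) + (1−ψ)·hL(T).
  T = 340.9 K: K = (1.936, 1.424, 0.356), RR gives ψ = 0.071, H_out = 2.196 kJ/mol
  T = 381.2 K: K = (3.413, 2.575, 0.558), RR gives ψ = 0.874, H_out = 33.036 kJ/mol
  T = 361.0 K: K = (2.610, 1.945, 0.451), RR gives ψ = 0.518, H_out = 18.826 kJ/mol
  T = 350.9 K: K = (2.256, 1.671, 0.402), RR gives ψ = 0.323, H_out = 11.341 kJ/mol
  T = 345.9 K: K = (2.092, 1.544, 0.379), RR gives ψ = 0.208, H_out = 7.096 kJ/mol
  T = 343.4 K: K = (2.013, 1.483, 0.367), RR gives ψ = 0.143, H_out = 4.747 kJ/mol
  T = 344.6 K: K = (2.051, 1.512, 0.373), RR gives ψ = 0.175, H_out = 5.897 kJ/mol
Linear interpolation between T = 343.4 (H_out = 4.747) and T = 344.6 (H_out = 5.897) on hF = 4.876 gives T ≈ 343.5 K, at which ψ = 0.15.

T = 343.5 K, V/F = 0.15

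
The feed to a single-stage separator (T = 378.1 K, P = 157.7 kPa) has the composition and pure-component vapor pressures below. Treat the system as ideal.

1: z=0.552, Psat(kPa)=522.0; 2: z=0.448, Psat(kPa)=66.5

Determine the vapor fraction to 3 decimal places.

Raoult's law: Kᵢ = Pᵢˢᵃᵗ/P = Pᵢˢᵃᵗ/157.7.
  K_1 = 522.0/157.7 = 3.31008, K_2 = 66.5/157.7 = 0.42169
Rachford–Rice: g(ψ) = Σ zᵢ(Kᵢ−1)/(1+ψ(Kᵢ−1)) = 0.
g(0) = ΣzᵢKᵢ − 1 = 1.016 and g(1) = 1 − Σzᵢ/Kᵢ = -0.229, so a root lies in (0, 1).
Iterate (Newton) starting at ψ = 0.5:
  ψ = 0.500: g = 0.2272, g' = -0.931 → ψ = 0.744
  ψ = 0.744: g = 0.0142, g' = -0.860 → ψ = 0.761
Converged at ψ = 0.761.

ψ = 0.761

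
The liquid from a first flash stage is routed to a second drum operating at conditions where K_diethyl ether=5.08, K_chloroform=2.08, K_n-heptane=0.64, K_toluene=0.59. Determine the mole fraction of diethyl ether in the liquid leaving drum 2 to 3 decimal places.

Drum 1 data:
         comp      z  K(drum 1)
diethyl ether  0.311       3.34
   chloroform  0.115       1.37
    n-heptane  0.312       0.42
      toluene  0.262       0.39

Drum 1:
Let ψ₁ = V/F and solve Σ zᵢ(Kᵢ−1)/(1+ψ₁(Kᵢ−1)) = 0.
Check two-phase: ΣzᵢKᵢ = 1.430 > 1 and Σzᵢ/Kᵢ = 1.592 > 1, so g(0) = 0.430 > 0 and g(1) = -0.592 < 0.
Newton–Raphson from ψ₁ = 0.5:
  ψ₁ = 0.500: g = -0.1136, g' = -0.783 → ψ₁ = 0.355
  ψ₁ = 0.355: g = 0.0033, g' = -0.846 → ψ₁ = 0.359
Converged at ψ₁ = 0.359.
Drum-1 compositions:
  diethyl ether: x = 0.169, y = 0.565
  chloroform: x = 0.102, y = 0.139
  n-heptane: x = 0.394, y = 0.165
  toluene: x = 0.335, y = 0.131
Drum-2 feed = drum-1 liquid: z₂ = (0.1690, 0.1015, 0.3940, 0.3354).
Drum 2:
Let ψ₂ = V/F and solve Σ zᵢ(Kᵢ−1)/(1+ψ₂(Kᵢ−1)) = 0.
g(0) = ΣzᵢKᵢ − 1 = 0.520 and g(1) = 1 − Σzᵢ/Kᵢ = -0.266, so a root lies in (0, 1).
Newton–Raphson from ψ₂ = 0.43:
  ψ₂ = 0.430: g = -0.0095, g' = -0.581 → ψ₂ = 0.414
Converged at ψ₂ = 0.414.
  diethyl ether: x = 0.063, y = 0.319
  chloroform: x = 0.070, y = 0.146
  n-heptane: x = 0.463, y = 0.296
  toluene: x = 0.404, y = 0.238

x_diethyl ether (drum 2) = 0.063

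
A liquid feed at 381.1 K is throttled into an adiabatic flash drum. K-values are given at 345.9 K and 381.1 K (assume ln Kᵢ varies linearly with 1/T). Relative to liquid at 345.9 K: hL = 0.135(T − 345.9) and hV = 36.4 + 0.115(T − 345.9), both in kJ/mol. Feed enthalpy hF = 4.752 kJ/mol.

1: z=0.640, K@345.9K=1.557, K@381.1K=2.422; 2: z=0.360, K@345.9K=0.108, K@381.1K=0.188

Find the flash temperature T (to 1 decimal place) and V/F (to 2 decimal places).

T = 348.0 K, V/F = 0.12

Adiabatic flash: solve Rachford–Rice at each trial T, then check hF = ψ·hV(T) + (1−ψ)·hL(T).
  T = 345.9 K: K = (1.557, 0.108), RR gives ψ = 0.071, H_out = 2.591 kJ/mol
  T = 381.1 K: K = (2.422, 0.188), RR gives ψ = 0.535, H_out = 23.850 kJ/mol
  T = 363.5 K: K = (1.963, 0.144), RR gives ψ = 0.374, H_out = 15.862 kJ/mol
  T = 354.7 K: K = (1.753, 0.125), RR gives ψ = 0.254, H_out = 10.380 kJ/mol
  T = 350.3 K: K = (1.653, 0.116), RR gives ψ = 0.173, H_out = 6.891 kJ/mol
  T = 348.1 K: K = (1.605, 0.112), RR gives ψ = 0.126, H_out = 4.864 kJ/mol
Linear interpolation between T = 345.9 (H_out = 2.591) and T = 348.1 (H_out = 4.864) on hF = 4.752 gives T ≈ 348.0 K, at which ψ = 0.12.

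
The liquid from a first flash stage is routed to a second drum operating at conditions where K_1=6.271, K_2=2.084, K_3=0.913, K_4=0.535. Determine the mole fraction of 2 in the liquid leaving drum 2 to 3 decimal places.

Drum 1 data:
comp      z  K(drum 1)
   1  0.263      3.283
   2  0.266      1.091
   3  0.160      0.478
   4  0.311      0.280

Drum 1:
Newton iteration, ψ₁⁰ = 0.57:
  ψ₁ = 0.570: g = -0.2148, g' = -0.813 → ψ₁ = 0.306
  ψ₁ = 0.306: g = -0.0094, g' = -0.804 → ψ₁ = 0.294
Converged at ψ₁ = 0.294.
Drum-1 compositions:
  1: x = 0.157, y = 0.517
  2: x = 0.259, y = 0.283
  3: x = 0.189, y = 0.090
  4: x = 0.395, y = 0.110
Drum-2 feed = drum-1 liquid: z₂ = (0.1573, 0.2591, 0.1890, 0.3946).
Drum 2:
Let ψ₂ = V/F and solve Σ zᵢ(Kᵢ−1)/(1+ψ₂(Kᵢ−1)) = 0.
g(0) = ΣzᵢKᵢ − 1 = 0.910 and g(1) = 1 − Σzᵢ/Kᵢ = -0.094, so a root lies in (0, 1).
Newton–Raphson from ψ₂ = 0.5:
  ψ₂ = 0.500: g = 0.1540, g' = -0.605 → ψ₂ = 0.754
  ψ₂ = 0.754: g = 0.0209, g' = -0.473 → ψ₂ = 0.799
Converged at ψ₂ = 0.799.
  1: x = 0.030, y = 0.189
  2: x = 0.139, y = 0.289
  3: x = 0.203, y = 0.185
  4: x = 0.628, y = 0.336

x_2 (drum 2) = 0.139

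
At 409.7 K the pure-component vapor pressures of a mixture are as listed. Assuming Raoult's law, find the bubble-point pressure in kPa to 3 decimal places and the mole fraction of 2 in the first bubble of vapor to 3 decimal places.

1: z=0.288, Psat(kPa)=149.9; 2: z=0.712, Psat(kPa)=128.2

Pbub = 134.450 kPa, y_2 = 0.679

At the bubble point ψ → 0, so ΣzᵢKᵢ = 1 with Kᵢ = Pᵢˢᵃᵗ/P ⇒ P = ΣzᵢPᵢˢᵃᵗ.
P = 0.288·149.9 + 0.712·128.2 = 134.450 kPa
yᵢ = zᵢPᵢˢᵃᵗ/P ⇒ y_2 = 0.712·128.2/134.450 = 0.679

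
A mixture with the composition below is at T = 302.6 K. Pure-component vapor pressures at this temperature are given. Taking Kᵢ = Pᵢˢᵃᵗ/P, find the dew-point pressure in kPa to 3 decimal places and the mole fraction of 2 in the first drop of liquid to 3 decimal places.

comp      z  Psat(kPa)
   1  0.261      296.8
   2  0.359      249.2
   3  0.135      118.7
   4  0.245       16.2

At the dew point ψ → 1, so Σzᵢ/Kᵢ = 1 with Kᵢ = Pᵢˢᵃᵗ/P ⇒ 1/P = Σzᵢ/Pᵢˢᵃᵗ.
1/P = 0.261/296.8 + 0.359/249.2 + 0.135/118.7 + 0.245/16.2 = 0.018581 ⇒ P = 53.819 kPa
xᵢ = zᵢP/Pᵢˢᵃᵗ ⇒ x_2 = 0.359·53.819/249.2 = 0.078

Pdew = 53.819 kPa, x_2 = 0.078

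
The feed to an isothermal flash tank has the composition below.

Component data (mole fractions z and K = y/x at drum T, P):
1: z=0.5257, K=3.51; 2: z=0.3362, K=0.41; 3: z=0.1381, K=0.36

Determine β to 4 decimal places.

β = 0.6797

Newton iteration, β⁰ = 0.5:
  β = 0.5000: g = 0.17381, g' = -1.0091 → β = 0.6722
  β = 0.6722: g = 0.00714, g' = -0.9543 → β = 0.6797
Converged at β = 0.6797.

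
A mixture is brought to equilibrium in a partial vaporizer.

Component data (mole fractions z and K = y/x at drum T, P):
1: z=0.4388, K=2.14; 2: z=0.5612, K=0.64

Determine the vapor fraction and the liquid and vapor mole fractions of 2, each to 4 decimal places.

Rachford–Rice: g(ψ) = Σ zᵢ(Kᵢ−1)/(1+ψ(Kᵢ−1)) = 0.
Feasibility: ΣzᵢKᵢ = 1.2982, Σzᵢ/Kᵢ = 1.0819 — both > 1, two phases present.
Newton–Raphson from ψ = 0.5:
  ψ = 0.5000: g = 0.07224, g' = -0.3395 → ψ = 0.7128
  ψ = 0.7128: g = 0.00422, g' = -0.3052 → ψ = 0.7266
Converged at ψ = 0.7266.
Compositions from xᵢ = zᵢ/(1+ψ(Kᵢ−1)), yᵢ = Kᵢxᵢ:
  1: x = 0.2400, y = 0.5136
  2: x = 0.7600, y = 0.4864

ψ = 0.7266, x_2 = 0.7600, y_2 = 0.4864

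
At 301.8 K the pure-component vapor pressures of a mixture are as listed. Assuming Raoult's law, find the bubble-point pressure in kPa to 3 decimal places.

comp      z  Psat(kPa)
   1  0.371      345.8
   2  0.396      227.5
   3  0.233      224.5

Pbub = 270.690 kPa

At the bubble point ψ → 0, so ΣzᵢKᵢ = 1 with Kᵢ = Pᵢˢᵃᵗ/P ⇒ P = ΣzᵢPᵢˢᵃᵗ.
P = 0.371·345.8 + 0.396·227.5 + 0.233·224.5 = 270.690 kPa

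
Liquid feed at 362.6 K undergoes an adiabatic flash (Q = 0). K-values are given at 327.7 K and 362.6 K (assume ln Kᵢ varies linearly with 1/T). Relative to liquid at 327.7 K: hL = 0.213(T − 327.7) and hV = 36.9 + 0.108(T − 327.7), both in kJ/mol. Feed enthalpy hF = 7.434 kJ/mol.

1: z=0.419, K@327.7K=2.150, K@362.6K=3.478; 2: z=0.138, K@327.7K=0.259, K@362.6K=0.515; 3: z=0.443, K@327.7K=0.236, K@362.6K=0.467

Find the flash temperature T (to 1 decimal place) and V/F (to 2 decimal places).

Adiabatic flash: solve Rachford–Rice at each trial T, then check hF = ψ·hV(T) + (1−ψ)·hL(T).
  T = 327.7 K: K = (2.150, 0.259, 0.236), RR gives ψ = 0.047, H_out = 1.740 kJ/mol
  T = 362.6 K: K = (3.478, 0.515, 0.467), RR gives ψ = 0.568, H_out = 26.322 kJ/mol
  T = 345.1 K: K = (2.766, 0.371, 0.337), RR gives ψ = 0.311, H_out = 14.617 kJ/mol
  T = 336.4 K: K = (2.447, 0.312, 0.284), RR gives ψ = 0.189, H_out = 8.641 kJ/mol
  T = 332.0 K: K = (2.294, 0.284, 0.259), RR gives ψ = 0.121, H_out = 5.318 kJ/mol
  T = 334.2 K: K = (2.369, 0.298, 0.271), RR gives ψ = 0.155, H_out = 7.014 kJ/mol
Linear interpolation between T = 334.2 (H_out = 7.014) and T = 336.4 (H_out = 8.641) on hF = 7.434 gives T ≈ 334.8 K, at which ψ = 0.16.

T = 334.8 K, V/F = 0.16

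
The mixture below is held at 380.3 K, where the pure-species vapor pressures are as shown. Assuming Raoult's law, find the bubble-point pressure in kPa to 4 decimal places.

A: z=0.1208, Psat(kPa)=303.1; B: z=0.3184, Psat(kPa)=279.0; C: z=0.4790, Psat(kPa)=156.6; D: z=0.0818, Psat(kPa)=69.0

Pbub = 206.1037 kPa

At the bubble point ψ → 0, so ΣzᵢKᵢ = 1 with Kᵢ = Pᵢˢᵃᵗ/P ⇒ P = ΣzᵢPᵢˢᵃᵗ.
P = 0.1208·303.1 + 0.3184·279.0 + 0.4790·156.6 + 0.0818·69.0 = 206.1037 kPa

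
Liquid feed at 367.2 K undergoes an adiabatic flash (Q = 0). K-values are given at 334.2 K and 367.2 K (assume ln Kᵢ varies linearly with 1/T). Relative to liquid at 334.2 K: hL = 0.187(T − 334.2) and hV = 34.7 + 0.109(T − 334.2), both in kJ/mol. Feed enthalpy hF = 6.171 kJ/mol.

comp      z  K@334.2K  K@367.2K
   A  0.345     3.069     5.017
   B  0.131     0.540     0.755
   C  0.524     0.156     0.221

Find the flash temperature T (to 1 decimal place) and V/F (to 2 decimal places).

Adiabatic flash: solve Rachford–Rice at each trial T, then check hF = ψ·hV(T) + (1−ψ)·hL(T).
  T = 334.2 K: K = (3.069, 0.540, 0.156), RR gives ψ = 0.131, H_out = 4.551 kJ/mol
  T = 367.2 K: K = (5.017, 0.755, 0.221), RR gives ψ = 0.337, H_out = 17.004 kJ/mol
  T = 350.7 K: K = (3.970, 0.644, 0.187), RR gives ψ = 0.251, H_out = 11.486 kJ/mol
  T = 342.4 K: K = (3.498, 0.590, 0.171), RR gives ψ = 0.197, H_out = 8.249 kJ/mol
  T = 338.3 K: K = (3.279, 0.565, 0.164), RR gives ψ = 0.166, H_out = 6.476 kJ/mol
  T = 336.2 K: K = (3.170, 0.552, 0.160), RR gives ψ = 0.149, H_out = 5.511 kJ/mol
Linear interpolation between T = 336.2 (H_out = 5.511) and T = 338.3 (H_out = 6.476) on hF = 6.171 gives T ≈ 337.6 K, at which ψ = 0.16.

T = 337.6 K, V/F = 0.16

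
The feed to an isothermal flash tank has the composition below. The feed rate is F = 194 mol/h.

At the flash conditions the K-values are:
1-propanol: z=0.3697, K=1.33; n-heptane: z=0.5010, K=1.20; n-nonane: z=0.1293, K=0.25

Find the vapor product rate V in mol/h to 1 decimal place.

Rachford–Rice: g(V/F) = Σ zᵢ(Kᵢ−1)/(1+V/F(Kᵢ−1)) = 0.
Feasibility: ΣzᵢKᵢ = 1.1252, Σzᵢ/Kᵢ = 1.2127 — both > 1, two phases present.
Newton–Raphson from V/F = 0.58:
  V/F = 0.5800: g = 0.02055, g' = -0.2723 → V/F = 0.6555
  V/F = 0.6555: g = -0.00185, g' = -0.3243 → V/F = 0.6497
Converged at V/F = 0.6497.
Then V = V/F·F = 0.6497·194 = 126.0 mol/h and L = F − V = 68.0 mol/h.

V = 126.0 mol/h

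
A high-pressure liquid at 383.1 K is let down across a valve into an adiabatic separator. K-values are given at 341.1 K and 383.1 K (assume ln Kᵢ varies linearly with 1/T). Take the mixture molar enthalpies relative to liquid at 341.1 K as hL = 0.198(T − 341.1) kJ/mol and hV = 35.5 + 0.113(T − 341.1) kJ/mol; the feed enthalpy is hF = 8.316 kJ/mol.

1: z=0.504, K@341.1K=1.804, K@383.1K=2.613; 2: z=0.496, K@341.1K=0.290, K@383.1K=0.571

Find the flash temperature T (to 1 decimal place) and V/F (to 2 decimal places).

T = 347.2 K, V/F = 0.20

Adiabatic flash: solve Rachford–Rice at each trial T, then check hF = ψ·hV(T) + (1−ψ)·hL(T).
  T = 341.1 K: K = (1.804, 0.290), RR gives ψ = 0.093, H_out = 3.300 kJ/mol
  T = 383.1 K: K = (2.613, 0.571), RR gives ψ = 0.867, H_out = 36.010 kJ/mol
  T = 362.1 K: K = (2.195, 0.415), RR gives ψ = 0.446, H_out = 19.206 kJ/mol
  T = 351.6 K: K = (1.996, 0.349), RR gives ψ = 0.276, H_out = 11.621 kJ/mol
  T = 346.4 K: K = (1.900, 0.319), RR gives ψ = 0.189, H_out = 7.658 kJ/mol
  T = 349.0 K: K = (1.947, 0.334), RR gives ψ = 0.233, H_out = 9.669 kJ/mol
  T = 347.7 K: K = (1.924, 0.326), RR gives ψ = 0.211, H_out = 8.672 kJ/mol
Linear interpolation between T = 346.4 (H_out = 7.658) and T = 347.7 (H_out = 8.672) on hF = 8.316 gives T ≈ 347.2 K, at which ψ = 0.20.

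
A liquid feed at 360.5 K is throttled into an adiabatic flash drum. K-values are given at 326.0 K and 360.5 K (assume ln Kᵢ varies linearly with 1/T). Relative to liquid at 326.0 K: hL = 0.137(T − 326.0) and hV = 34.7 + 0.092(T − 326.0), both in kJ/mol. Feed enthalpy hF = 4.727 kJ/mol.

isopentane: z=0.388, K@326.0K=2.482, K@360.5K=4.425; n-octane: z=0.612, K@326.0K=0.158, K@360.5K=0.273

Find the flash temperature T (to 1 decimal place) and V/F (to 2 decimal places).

Adiabatic flash: solve Rachford–Rice at each trial T, then check hF = ψ·hV(T) + (1−ψ)·hL(T).
  T = 326.0 K: K = (2.482, 0.158), RR gives ψ = 0.048, H_out = 1.660 kJ/mol
  T = 360.5 K: K = (4.425, 0.273), RR gives ψ = 0.355, H_out = 16.494 kJ/mol
  T = 343.2 K: K = (3.360, 0.210), RR gives ψ = 0.232, H_out = 10.228 kJ/mol
  T = 334.6 K: K = (2.899, 0.183), RR gives ψ = 0.153, H_out = 6.415 kJ/mol
  T = 330.3 K: K = (2.685, 0.170), RR gives ψ = 0.104, H_out = 4.192 kJ/mol
  T = 332.5 K: K = (2.793, 0.177), RR gives ψ = 0.130, H_out = 5.362 kJ/mol
Linear interpolation between T = 330.3 (H_out = 4.192) and T = 332.5 (H_out = 5.362) on hF = 4.727 gives T ≈ 331.3 K, at which ψ = 0.12.

T = 331.3 K, V/F = 0.12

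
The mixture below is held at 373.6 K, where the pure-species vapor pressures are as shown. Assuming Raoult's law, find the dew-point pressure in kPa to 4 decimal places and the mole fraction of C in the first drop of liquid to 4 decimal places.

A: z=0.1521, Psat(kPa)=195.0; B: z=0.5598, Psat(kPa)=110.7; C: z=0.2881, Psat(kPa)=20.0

At the dew point ψ → 1, so Σzᵢ/Kᵢ = 1 with Kᵢ = Pᵢˢᵃᵗ/P ⇒ 1/P = Σzᵢ/Pᵢˢᵃᵗ.
1/P = 0.1521/195.0 + 0.5598/110.7 + 0.2881/20.0 = 0.0202419 ⇒ P = 49.4025 kPa
xᵢ = zᵢP/Pᵢˢᵃᵗ ⇒ x_C = 0.2881·49.4025/20.0 = 0.7116

Pdew = 49.4025 kPa, x_C = 0.7116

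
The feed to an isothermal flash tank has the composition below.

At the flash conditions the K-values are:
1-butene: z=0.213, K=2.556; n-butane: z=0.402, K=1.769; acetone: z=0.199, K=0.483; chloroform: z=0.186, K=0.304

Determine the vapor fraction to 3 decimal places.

ψ = 0.618

Rachford–Rice: g(ψ) = Σ zᵢ(Kᵢ−1)/(1+ψ(Kᵢ−1)) = 0.
Check two-phase: ΣzᵢKᵢ = 1.408 > 1 and Σzᵢ/Kᵢ = 1.334 > 1, so g(0) = 0.408 > 0 and g(1) = -0.334 < 0.
Iterate (Newton) starting at ψ = 0.5:
  ψ = 0.500: g = 0.0724, g' = -0.596 → ψ = 0.621
  ψ = 0.621: g = -0.0021, g' = -0.637 → ψ = 0.618
Converged at ψ = 0.618.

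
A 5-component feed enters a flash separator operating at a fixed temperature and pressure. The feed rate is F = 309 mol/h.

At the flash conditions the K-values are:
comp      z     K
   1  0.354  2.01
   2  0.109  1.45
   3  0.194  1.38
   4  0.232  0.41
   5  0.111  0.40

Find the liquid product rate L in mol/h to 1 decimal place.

L = 120.1 mol/h

Rachford–Rice: g(ψ) = Σ zᵢ(Kᵢ−1)/(1+ψ(Kᵢ−1)) = 0.
Check two-phase: ΣzᵢKᵢ = 1.277 > 1 and Σzᵢ/Kᵢ = 1.235 > 1, so g(0) = 0.277 > 0 and g(1) = -0.235 < 0.
Newton iteration, ψ⁰ = 0.3:
  ψ = 0.300: g = 0.1363, g' = -0.431 → ψ = 0.616
  ψ = 0.616: g = -0.0022, g' = -0.469 → ψ = 0.611
Converged at ψ = 0.611.
Then V = ψ·F = 0.6115·309 = 188.9 mol/h and L = F − V = 120.1 mol/h.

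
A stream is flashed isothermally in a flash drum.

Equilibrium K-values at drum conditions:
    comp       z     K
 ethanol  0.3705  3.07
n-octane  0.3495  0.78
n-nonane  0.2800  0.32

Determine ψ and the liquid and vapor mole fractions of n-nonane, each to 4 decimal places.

ψ = 0.5028, x_n-nonane = 0.4255, y_n-nonane = 0.1362

Rachford–Rice: g(ψ) = Σ zᵢ(Kᵢ−1)/(1+ψ(Kᵢ−1)) = 0.
Feasibility: ΣzᵢKᵢ = 1.4996, Σzᵢ/Kᵢ = 1.4438 — both > 1, two phases present.
Newton iteration, ψ⁰ = 0.42:
  ψ = 0.4200: g = 0.05902, g' = -0.7285 → ψ = 0.5010
  ψ = 0.5010: g = 0.00128, g' = -0.7018 → ψ = 0.5028
Converged at ψ = 0.5028.
Compositions from xᵢ = zᵢ/(1+ψ(Kᵢ−1)), yᵢ = Kᵢxᵢ:
  ethanol: x = 0.1815, y = 0.5573
  n-octane: x = 0.3930, y = 0.3065
  n-nonane: x = 0.4255, y = 0.1362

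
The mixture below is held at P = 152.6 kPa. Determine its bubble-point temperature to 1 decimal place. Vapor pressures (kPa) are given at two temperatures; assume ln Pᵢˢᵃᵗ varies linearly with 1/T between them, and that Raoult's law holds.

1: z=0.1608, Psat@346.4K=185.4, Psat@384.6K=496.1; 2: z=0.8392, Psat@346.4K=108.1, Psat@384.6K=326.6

Bubble-point temperature: ΣzᵢPᵢˢᵃᵗ(T) = P. Interpolate ln Pᵢˢᵃᵗ = aᵢ + bᵢ/T.
  T = 346.4 K: ΣzᵢPᵢˢᵃᵗ = 120.53 kPa
  T = 384.6 K: ΣzᵢPᵢˢᵃᵗ = 353.86 kPa
  T = 365.5 K: ΣzᵢPᵢˢᵃᵗ = 212.34 kPa
  T = 355.9 K: ΣzᵢPᵢˢᵃᵗ = 160.95 kPa
  T = 351.1 K: ΣzᵢPᵢˢᵃᵗ = 139.34 kPa
  T = 353.5 K: ΣzᵢPᵢˢᵃᵗ = 149.82 kPa
Interpolating between 353.5 K and 355.9 K gives T ≈ 354.1 K.

T = 354.1 K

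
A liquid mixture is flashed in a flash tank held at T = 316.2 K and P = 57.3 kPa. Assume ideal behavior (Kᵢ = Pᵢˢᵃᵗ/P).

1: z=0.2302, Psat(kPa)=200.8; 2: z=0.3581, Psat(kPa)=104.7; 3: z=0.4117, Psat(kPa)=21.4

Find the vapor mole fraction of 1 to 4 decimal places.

y_1 = 0.3161

Raoult's law: Kᵢ = Pᵢˢᵃᵗ/P = Pᵢˢᵃᵗ/57.3.
  K_1 = 200.8/57.3 = 3.504363, K_2 = 104.7/57.3 = 1.827225, K_3 = 21.4/57.3 = 0.373473
Material balance + equilibrium reduce to Σ zᵢ(Kᵢ−1)/(1+ψ(Kᵢ−1)) = 0.
Check two-phase: ΣzᵢKᵢ = 1.6148 > 1 and Σzᵢ/Kᵢ = 1.3640 > 1, so g(0) = 0.6148 > 0 and g(1) = -0.3640 < 0.
Iterate (Newton) starting at ψ = 0.5:
  ψ = 0.5000: g = 0.08993, g' = -0.7499 → ψ = 0.6199
  ψ = 0.6199: g = -0.00007, g' = -0.7607 → ψ = 0.6198
Converged at ψ = 0.6198.
Compositions from xᵢ = zᵢ/(1+ψ(Kᵢ−1)), yᵢ = Kᵢxᵢ:
  1: x = 0.0902, y = 0.3161
  2: x = 0.2367, y = 0.4325
  3: x = 0.6731, y = 0.2514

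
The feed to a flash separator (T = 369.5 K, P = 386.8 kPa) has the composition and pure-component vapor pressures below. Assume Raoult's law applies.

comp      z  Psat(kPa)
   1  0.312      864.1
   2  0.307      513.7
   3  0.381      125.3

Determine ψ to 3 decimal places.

ψ = 0.389

Raoult's law: Kᵢ = Pᵢˢᵃᵗ/P = Pᵢˢᵃᵗ/386.8.
  K_1 = 864.1/386.8 = 2.23397, K_2 = 513.7/386.8 = 1.32808, K_3 = 125.3/386.8 = 0.32394
Rachford–Rice: g(ψ) = Σ zᵢ(Kᵢ−1)/(1+ψ(Kᵢ−1)) = 0.
g(0) = ΣzᵢKᵢ − 1 = 0.228 and g(1) = 1 − Σzᵢ/Kᵢ = -0.547, so a root lies in (0, 1).
Iterate (Newton) starting at ψ = 0.32:
  ψ = 0.320: g = 0.0385, g' = -0.555 → ψ = 0.389
Converged at ψ = 0.389.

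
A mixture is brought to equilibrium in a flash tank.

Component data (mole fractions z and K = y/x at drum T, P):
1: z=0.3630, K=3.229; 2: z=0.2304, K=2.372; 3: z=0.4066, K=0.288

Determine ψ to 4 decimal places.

ψ = 0.6129

Let ψ = V/F and solve Σ zᵢ(Kᵢ−1)/(1+ψ(Kᵢ−1)) = 0.
g(0) = ΣzᵢKᵢ − 1 = 0.8357 and g(1) = 1 − Σzᵢ/Kᵢ = -0.6214, so a root lies in (0, 1).
Iterate (Newton) starting at ψ = 0.4:
  ψ = 0.4000: g = 0.22707, g' = -1.0878 → ψ = 0.6087
  ψ = 0.6087: g = 0.00460, g' = -1.0956 → ψ = 0.6129
Converged at ψ = 0.6129.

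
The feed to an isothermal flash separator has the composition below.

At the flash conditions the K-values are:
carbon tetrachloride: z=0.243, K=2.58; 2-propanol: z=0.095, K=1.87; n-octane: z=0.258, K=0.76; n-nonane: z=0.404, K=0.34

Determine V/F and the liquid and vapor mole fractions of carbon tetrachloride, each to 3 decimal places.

Material balance + equilibrium reduce to Σ zᵢ(Kᵢ−1)/(1+V/F(Kᵢ−1)) = 0.
Check two-phase: ΣzᵢKᵢ = 1.138 > 1 and Σzᵢ/Kᵢ = 1.673 > 1, so g(0) = 0.138 > 0 and g(1) = -0.673 < 0.
Newton–Raphson from V/F = 0.5:
  V/F = 0.500: g = -0.1962, g' = -0.635 → V/F = 0.191
  V/F = 0.191: g = -0.0043, g' = -0.657 → V/F = 0.185
Converged at V/F = 0.185.
Compositions from xᵢ = zᵢ/(1+V/F(Kᵢ−1)), yᵢ = Kᵢxᵢ:
  carbon tetrachloride: x = 0.188, y = 0.485
  2-propanol: x = 0.082, y = 0.153
  n-octane: x = 0.270, y = 0.205
  n-nonane: x = 0.460, y = 0.156

V/F = 0.185, x_carbon tetrachloride = 0.188, y_carbon tetrachloride = 0.485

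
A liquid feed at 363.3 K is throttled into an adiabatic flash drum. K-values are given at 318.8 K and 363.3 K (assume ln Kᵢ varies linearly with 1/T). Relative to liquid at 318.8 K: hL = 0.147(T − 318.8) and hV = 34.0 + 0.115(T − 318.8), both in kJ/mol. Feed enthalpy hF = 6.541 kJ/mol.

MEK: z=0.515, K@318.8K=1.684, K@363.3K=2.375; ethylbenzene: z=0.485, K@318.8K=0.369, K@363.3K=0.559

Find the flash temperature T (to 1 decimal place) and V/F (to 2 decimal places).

Adiabatic flash: solve Rachford–Rice at each trial T, then check hF = ψ·hV(T) + (1−ψ)·hL(T).
  T = 318.8 K: K = (1.684, 0.369), RR gives ψ = 0.107, H_out = 3.641 kJ/mol
  T = 363.3 K: K = (2.375, 0.559), RR gives ψ = 0.815, H_out = 33.093 kJ/mol
  T = 341.1 K: K = (2.023, 0.461), RR gives ψ = 0.481, H_out = 19.280 kJ/mol
  T = 330.0 K: K = (1.852, 0.414), RR gives ψ = 0.310, H_out = 12.069 kJ/mol
  T = 324.4 K: K = (1.768, 0.391), RR gives ψ = 0.214, H_out = 8.066 kJ/mol
  T = 321.6 K: K = (1.726, 0.380), RR gives ψ = 0.162, H_out = 5.917 kJ/mol
  T = 323.0 K: K = (1.747, 0.386), RR gives ψ = 0.189, H_out = 7.006 kJ/mol
Linear interpolation between T = 321.6 (H_out = 5.917) and T = 323.0 (H_out = 7.006) on hF = 6.541 gives T ≈ 322.4 K, at which ψ = 0.18.

T = 322.4 K, V/F = 0.18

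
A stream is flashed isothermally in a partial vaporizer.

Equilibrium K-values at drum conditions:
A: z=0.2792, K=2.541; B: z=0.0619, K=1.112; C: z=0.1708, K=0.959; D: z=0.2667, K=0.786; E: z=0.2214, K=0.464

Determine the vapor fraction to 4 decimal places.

ψ = 0.5479

Let ψ = V/F and solve Σ zᵢ(Kᵢ−1)/(1+ψ(Kᵢ−1)) = 0.
g(0) = ΣzᵢKᵢ − 1 = 0.2544 and g(1) = 1 − Σzᵢ/Kᵢ = -0.1601, so a root lies in (0, 1).
Newton iteration, ψ⁰ = 0.5:
  ψ = 0.5000: g = 0.01639, g' = -0.3465 → ψ = 0.5473
  ψ = 0.5473: g = 0.00019, g' = -0.3392 → ψ = 0.5479
Converged at ψ = 0.5479.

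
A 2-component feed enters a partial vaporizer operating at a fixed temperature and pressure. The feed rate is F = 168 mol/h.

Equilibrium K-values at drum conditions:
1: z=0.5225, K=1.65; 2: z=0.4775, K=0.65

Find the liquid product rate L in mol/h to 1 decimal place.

L = 40.6 mol/h

Material balance + equilibrium reduce to Σ zᵢ(Kᵢ−1)/(1+V/F(Kᵢ−1)) = 0.
Feasibility: ΣzᵢKᵢ = 1.1725, Σzᵢ/Kᵢ = 1.0513 — both > 1, two phases present.
Iterate (Newton) starting at V/F = 0.68:
  V/F = 0.6800: g = 0.01620, g' = -0.2069 → V/F = 0.7583
  V/F = 0.7583: g = -0.00001, g' = -0.2074 → V/F = 0.7582
Converged at V/F = 0.7582.
Then V = V/F·F = 0.7582·168 = 127.4 mol/h and L = F − V = 40.6 mol/h.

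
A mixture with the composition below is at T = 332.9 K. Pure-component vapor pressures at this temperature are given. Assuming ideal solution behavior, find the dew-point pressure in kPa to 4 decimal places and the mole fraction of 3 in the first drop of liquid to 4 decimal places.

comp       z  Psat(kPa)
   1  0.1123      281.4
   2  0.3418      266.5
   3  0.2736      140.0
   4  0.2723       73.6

Pdew = 136.3207 kPa, x_3 = 0.2664

At the dew point ψ → 1, so Σzᵢ/Kᵢ = 1 with Kᵢ = Pᵢˢᵃᵗ/P ⇒ 1/P = Σzᵢ/Pᵢˢᵃᵗ.
1/P = 0.1123/281.4 + 0.3418/266.5 + 0.2736/140.0 + 0.2723/73.6 = 0.0073356 ⇒ P = 136.3207 kPa
xᵢ = zᵢP/Pᵢˢᵃᵗ ⇒ x_3 = 0.2736·136.3207/140.0 = 0.2664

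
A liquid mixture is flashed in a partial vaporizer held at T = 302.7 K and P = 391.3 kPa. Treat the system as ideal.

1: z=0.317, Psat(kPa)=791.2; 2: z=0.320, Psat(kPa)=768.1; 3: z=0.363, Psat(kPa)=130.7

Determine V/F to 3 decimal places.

V/F = 0.591

Raoult's law: Kᵢ = Pᵢˢᵃᵗ/P = Pᵢˢᵃᵗ/391.3.
  K_1 = 791.2/391.3 = 2.02198, K_2 = 768.1/391.3 = 1.96294, K_3 = 130.7/391.3 = 0.33401
Material balance + equilibrium reduce to Σ zᵢ(Kᵢ−1)/(1+V/F(Kᵢ−1)) = 0.
g(0) = ΣzᵢKᵢ − 1 = 0.390 and g(1) = 1 − Σzᵢ/Kᵢ = -0.407, so a root lies in (0, 1).
Newton iteration, V/F⁰ = 0.42:
  V/F = 0.420: g = 0.1104, g' = -0.623 → V/F = 0.597
  V/F = 0.597: g = -0.0047, g' = -0.691 → V/F = 0.591
Converged at V/F = 0.591.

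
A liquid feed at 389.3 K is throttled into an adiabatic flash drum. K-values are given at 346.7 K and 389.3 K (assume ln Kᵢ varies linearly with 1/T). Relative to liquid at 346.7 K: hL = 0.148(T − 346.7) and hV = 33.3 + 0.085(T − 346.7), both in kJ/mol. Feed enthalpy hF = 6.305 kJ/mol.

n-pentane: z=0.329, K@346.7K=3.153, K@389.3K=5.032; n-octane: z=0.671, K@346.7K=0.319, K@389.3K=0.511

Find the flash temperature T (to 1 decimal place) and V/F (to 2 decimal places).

Adiabatic flash: solve Rachford–Rice at each trial T, then check hF = ψ·hV(T) + (1−ψ)·hL(T).
  T = 346.7 K: K = (3.153, 0.319), RR gives ψ = 0.171, H_out = 5.709 kJ/mol
  T = 389.3 K: K = (5.032, 0.511), RR gives ψ = 0.506, H_out = 21.808 kJ/mol
  T = 368.0 K: K = (4.037, 0.409), RR gives ψ = 0.336, H_out = 13.892 kJ/mol
  T = 357.4 K: K = (3.583, 0.363), RR gives ψ = 0.257, H_out = 9.957 kJ/mol
  T = 352.0 K: K = (3.362, 0.340), RR gives ψ = 0.215, H_out = 7.863 kJ/mol
  T = 349.4 K: K = (3.259, 0.330), RR gives ψ = 0.194, H_out = 6.821 kJ/mol
  T = 348.0 K: K = (3.204, 0.324), RR gives ψ = 0.182, H_out = 6.249 kJ/mol
Linear interpolation between T = 348.0 (H_out = 6.249) and T = 349.4 (H_out = 6.821) on hF = 6.305 gives T ≈ 348.1 K, at which ψ = 0.18.

T = 348.1 K, V/F = 0.18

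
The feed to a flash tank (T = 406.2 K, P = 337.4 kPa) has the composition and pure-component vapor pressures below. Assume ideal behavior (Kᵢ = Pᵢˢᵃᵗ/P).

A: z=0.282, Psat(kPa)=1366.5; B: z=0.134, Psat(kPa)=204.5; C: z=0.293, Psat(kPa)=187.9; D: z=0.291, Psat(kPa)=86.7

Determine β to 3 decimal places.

β = 0.265

Raoult's law: Kᵢ = Pᵢˢᵃᵗ/P = Pᵢˢᵃᵗ/337.4.
  K_A = 1366.5/337.4 = 4.05009, K_B = 204.5/337.4 = 0.60611, K_C = 187.9/337.4 = 0.55691, K_D = 86.7/337.4 = 0.25697
Material balance + equilibrium reduce to Σ zᵢ(Kᵢ−1)/(1+β(Kᵢ−1)) = 0.
Feasibility: ΣzᵢKᵢ = 1.461, Σzᵢ/Kᵢ = 1.949 — both > 1, two phases present.
Newton–Raphson from β = 0.5:
  β = 0.500: g = -0.2359, g' = -0.945 → β = 0.250
  β = 0.250: g = 0.0174, g' = -1.184 → β = 0.265
Converged at β = 0.265.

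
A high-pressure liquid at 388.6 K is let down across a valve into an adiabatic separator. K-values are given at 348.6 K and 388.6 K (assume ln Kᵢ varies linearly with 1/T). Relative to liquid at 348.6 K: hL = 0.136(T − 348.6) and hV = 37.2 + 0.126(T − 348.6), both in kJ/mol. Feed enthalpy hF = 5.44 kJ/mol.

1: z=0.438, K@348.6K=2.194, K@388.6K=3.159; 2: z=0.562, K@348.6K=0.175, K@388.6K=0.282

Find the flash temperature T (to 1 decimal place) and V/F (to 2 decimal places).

T = 355.2 K, V/F = 0.12

Adiabatic flash: solve Rachford–Rice at each trial T, then check hF = ψ·hV(T) + (1−ψ)·hL(T).
  T = 348.6 K: K = (2.194, 0.175), RR gives ψ = 0.060, H_out = 2.240 kJ/mol
  T = 388.6 K: K = (3.159, 0.282), RR gives ψ = 0.350, H_out = 18.310 kJ/mol
  T = 368.6 K: K = (2.659, 0.225), RR gives ψ = 0.226, H_out = 11.097 kJ/mol
  T = 358.6 K: K = (2.422, 0.199), RR gives ψ = 0.152, H_out = 6.985 kJ/mol
  T = 353.6 K: K = (2.307, 0.187), RR gives ψ = 0.109, H_out = 4.712 kJ/mol
  T = 356.1 K: K = (2.364, 0.193), RR gives ψ = 0.131, H_out = 5.871 kJ/mol
  T = 354.9 K: K = (2.336, 0.190), RR gives ψ = 0.120, H_out = 5.321 kJ/mol
Linear interpolation between T = 354.9 (H_out = 5.321) and T = 356.1 (H_out = 5.871) on hF = 5.44 gives T ≈ 355.2 K, at which ψ = 0.12.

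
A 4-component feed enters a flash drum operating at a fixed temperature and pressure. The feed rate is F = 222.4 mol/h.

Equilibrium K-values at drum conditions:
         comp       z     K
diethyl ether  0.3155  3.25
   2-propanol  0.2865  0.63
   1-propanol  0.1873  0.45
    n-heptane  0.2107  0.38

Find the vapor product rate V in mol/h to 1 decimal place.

V = 72.4 mol/h

Material balance + equilibrium reduce to Σ zᵢ(Kᵢ−1)/(1+β(Kᵢ−1)) = 0.
Feasibility: ΣzᵢKᵢ = 1.3702, Σzᵢ/Kᵢ = 1.5225 — both > 1, two phases present.
Iterate (Newton) starting at β = 0.58:
  β = 0.5800: g = -0.18226, g' = -0.6839 → β = 0.3135
  β = 0.3135: g = 0.00972, g' = -0.8069 → β = 0.3255
  β = 0.3255: g = 0.00008, g' = -0.7941 → β = 0.3256
Converged at β = 0.3256.
Then V = β·F = 0.3256·222.4 = 72.4 mol/h and L = F − V = 150.0 mol/h.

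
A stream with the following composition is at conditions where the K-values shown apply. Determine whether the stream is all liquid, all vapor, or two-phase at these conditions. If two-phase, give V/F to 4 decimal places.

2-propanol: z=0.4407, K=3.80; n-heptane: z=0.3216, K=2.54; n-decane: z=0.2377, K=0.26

ΣzᵢKᵢ = 2.5533; Σzᵢ/Kᵢ = 1.1568.
Both exceed 1, so a two-phase solution exists.
Let ψ = V/F and solve Σ zᵢ(Kᵢ−1)/(1+ψ(Kᵢ−1)) = 0.
Iterate (Newton) starting at ψ = 0.5:
  ψ = 0.5000: g = 0.51476, g' = -1.1712 → ψ = 0.9395
  ψ = 0.9395: g = -0.03485, g' = -1.7908 → ψ = 0.9200
  ψ = 0.9200: g = -0.00112, g' = -1.6785 → ψ = 0.9194
Converged at ψ = 0.9194.

two-phase, V/F = 0.9194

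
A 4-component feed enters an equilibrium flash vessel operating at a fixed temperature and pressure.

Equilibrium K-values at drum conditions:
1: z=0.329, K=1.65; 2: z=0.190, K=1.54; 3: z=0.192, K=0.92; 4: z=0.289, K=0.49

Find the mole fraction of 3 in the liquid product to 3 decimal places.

x_3 = 0.202

Material balance + equilibrium reduce to Σ zᵢ(Kᵢ−1)/(1+β(Kᵢ−1)) = 0.
g(0) = ΣzᵢKᵢ − 1 = 0.154 and g(1) = 1 − Σzᵢ/Kᵢ = -0.121, so a root lies in (0, 1).
Newton–Raphson from β = 0.5:
  β = 0.500: g = 0.0283, g' = -0.250 → β = 0.613
  β = 0.613: g = -0.0006, g' = -0.263 → β = 0.611
Converged at β = 0.611.
Compositions from xᵢ = zᵢ/(1+β(Kᵢ−1)), yᵢ = Kᵢxᵢ:
  1: x = 0.236, y = 0.389
  2: x = 0.143, y = 0.220
  3: x = 0.202, y = 0.186
  4: x = 0.420, y = 0.206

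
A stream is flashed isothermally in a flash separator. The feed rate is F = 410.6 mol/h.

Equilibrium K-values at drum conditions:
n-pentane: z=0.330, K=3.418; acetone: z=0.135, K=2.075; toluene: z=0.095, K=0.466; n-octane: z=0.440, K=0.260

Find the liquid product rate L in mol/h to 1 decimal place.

Material balance + equilibrium reduce to Σ zᵢ(Kᵢ−1)/(1+ψ(Kᵢ−1)) = 0.
Feasibility: ΣzᵢKᵢ = 1.567, Σzᵢ/Kᵢ = 2.058 — both > 1, two phases present.
Newton iteration, ψ⁰ = 0.39:
  ψ = 0.390: g = -0.0088, g' = -1.108 → ψ = 0.382
Converged at ψ = 0.382.
Then V = ψ·F = 0.3820·410.6 = 156.9 mol/h and L = F − V = 253.7 mol/h.

L = 253.7 mol/h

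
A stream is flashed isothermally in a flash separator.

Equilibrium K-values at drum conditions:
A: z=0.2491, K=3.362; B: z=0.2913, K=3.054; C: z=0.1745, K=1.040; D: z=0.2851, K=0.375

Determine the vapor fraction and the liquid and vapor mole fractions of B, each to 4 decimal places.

ψ = 0.8974, x_B = 0.1025, y_B = 0.3129

Rachford–Rice: g(ψ) = Σ zᵢ(Kᵢ−1)/(1+ψ(Kᵢ−1)) = 0.
Check two-phase: ΣzᵢKᵢ = 2.0155 > 1 and Σzᵢ/Kᵢ = 1.0975 > 1, so g(0) = 1.0155 > 0 and g(1) = -0.0975 < 0.
Newton iteration, ψ⁰ = 0.5:
  ψ = 0.5000: g = 0.31261, g' = -0.8272 → ψ = 0.8779
  ψ = 0.8779: g = 0.01677, g' = -0.8506 → ψ = 0.8976
  ψ = 0.8976: g = -0.00022, g' = -0.8729 → ψ = 0.8974
Converged at ψ = 0.8974.
Compositions from xᵢ = zᵢ/(1+ψ(Kᵢ−1)), yᵢ = Kᵢxᵢ:
  A: x = 0.0798, y = 0.2685
  B: x = 0.1025, y = 0.3129
  C: x = 0.1685, y = 0.1752
  D: x = 0.6492, y = 0.2435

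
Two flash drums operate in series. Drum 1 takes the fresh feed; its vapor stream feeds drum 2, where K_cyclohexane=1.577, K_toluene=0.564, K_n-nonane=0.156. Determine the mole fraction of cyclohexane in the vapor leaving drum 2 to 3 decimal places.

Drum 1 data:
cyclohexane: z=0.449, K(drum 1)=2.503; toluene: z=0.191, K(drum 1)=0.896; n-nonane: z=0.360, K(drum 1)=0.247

Drum 1:
Rachford–Rice: g(ψ₁) = Σ zᵢ(Kᵢ−1)/(1+ψ₁(Kᵢ−1)) = 0.
Check two-phase: ΣzᵢKᵢ = 1.384 > 1 and Σzᵢ/Kᵢ = 1.850 > 1, so g(0) = 0.384 > 0 and g(1) = -0.850 < 0.
Iterate (Newton) starting at ψ₁ = 0.5:
  ψ₁ = 0.500: g = -0.0704, g' = -0.858 → ψ₁ = 0.418
  ψ₁ = 0.418: g = -0.0018, g' = -0.820 → ψ₁ = 0.416
Converged at ψ₁ = 0.416.
Drum-1 compositions:
  cyclohexane: x = 0.276, y = 0.692
  toluene: x = 0.200, y = 0.179
  n-nonane: x = 0.524, y = 0.129
Drum-2 feed = drum-1 vapor: z₂ = (0.6917, 0.1789, 0.1294).
Drum 2:
Let ψ₂ = V/F and solve Σ zᵢ(Kᵢ−1)/(1+ψ₂(Kᵢ−1)) = 0.
Feasibility: ΣzᵢKᵢ = 1.212, Σzᵢ/Kᵢ = 1.585 — both > 1, two phases present.
Newton–Raphson from ψ₂ = 0.36:
  ψ₂ = 0.360: g = 0.0810, g' = -0.396 → ψ₂ = 0.565
  ψ₂ = 0.565: g = -0.0111, g' = -0.527 → ψ₂ = 0.544
  ψ₂ = 0.544: g = -0.0002, g' = -0.507 → ψ₂ = 0.543
Converged at ψ₂ = 0.543.
  cyclohexane: x = 0.527, y = 0.831
  toluene: x = 0.234, y = 0.132
  n-nonane: x = 0.239, y = 0.037

y_cyclohexane (drum 2) = 0.831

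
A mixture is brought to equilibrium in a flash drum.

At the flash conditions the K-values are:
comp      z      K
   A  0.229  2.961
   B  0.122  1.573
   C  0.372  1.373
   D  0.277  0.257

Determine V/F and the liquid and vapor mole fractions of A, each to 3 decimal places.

Material balance + equilibrium reduce to Σ zᵢ(Kᵢ−1)/(1+V/F(Kᵢ−1)) = 0.
Check two-phase: ΣzᵢKᵢ = 1.452 > 1 and Σzᵢ/Kᵢ = 1.504 > 1, so g(0) = 0.452 > 0 and g(1) = -0.504 < 0.
Newton iteration, V/F⁰ = 0.5:
  V/F = 0.500: g = 0.0706, g' = -0.673 → V/F = 0.605
  V/F = 0.605: g = -0.0033, g' = -0.745 → V/F = 0.600
Converged at V/F = 0.600.
Compositions from xᵢ = zᵢ/(1+V/F(Kᵢ−1)), yᵢ = Kᵢxᵢ:
  A: x = 0.105, y = 0.311
  B: x = 0.091, y = 0.143
  C: x = 0.304, y = 0.417
  D: x = 0.500, y = 0.129

V/F = 0.600, x_A = 0.105, y_A = 0.311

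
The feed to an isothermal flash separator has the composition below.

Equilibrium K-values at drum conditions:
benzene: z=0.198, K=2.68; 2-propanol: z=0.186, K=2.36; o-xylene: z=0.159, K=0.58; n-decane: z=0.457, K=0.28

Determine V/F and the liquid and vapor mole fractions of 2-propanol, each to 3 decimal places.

V/F = 0.189, x_2-propanol = 0.148, y_2-propanol = 0.349

Newton iteration, V/F⁰ = 0.69:
  V/F = 0.690: g = -0.4634, g' = -1.203 → V/F = 0.305
  V/F = 0.305: g = -0.0992, g' = -0.842 → V/F = 0.187
  V/F = 0.187: g = 0.0022, g' = -0.892 → V/F = 0.189
Converged at V/F = 0.189.
Compositions from xᵢ = zᵢ/(1+V/F(Kᵢ−1)), yᵢ = Kᵢxᵢ:
  benzene: x = 0.150, y = 0.403
  2-propanol: x = 0.148, y = 0.349
  o-xylene: x = 0.173, y = 0.100
  n-decane: x = 0.529, y = 0.148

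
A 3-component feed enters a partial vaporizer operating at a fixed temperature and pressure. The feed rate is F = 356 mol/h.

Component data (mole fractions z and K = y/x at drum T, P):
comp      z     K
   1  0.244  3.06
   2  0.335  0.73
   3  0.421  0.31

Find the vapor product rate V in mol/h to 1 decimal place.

Material balance + equilibrium reduce to Σ zᵢ(Kᵢ−1)/(1+V/F(Kᵢ−1)) = 0.
g(0) = ΣzᵢKᵢ − 1 = 0.122 and g(1) = 1 − Σzᵢ/Kᵢ = -0.897, so a root lies in (0, 1).
Newton–Raphson from V/F = 0.42:
  V/F = 0.420: g = -0.2416, g' = -0.726 → V/F = 0.087
  V/F = 0.087: g = 0.0243, g' = -0.996 → V/F = 0.112
Converged at V/F = 0.112.
Then V = V/F·F = 0.1123·356 = 40.0 mol/h and L = F − V = 316.0 mol/h.

V = 40.0 mol/h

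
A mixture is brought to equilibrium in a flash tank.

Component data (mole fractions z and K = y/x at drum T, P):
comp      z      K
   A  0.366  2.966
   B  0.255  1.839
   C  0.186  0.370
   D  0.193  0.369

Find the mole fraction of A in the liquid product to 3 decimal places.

Let ψ = V/F and solve Σ zᵢ(Kᵢ−1)/(1+ψ(Kᵢ−1)) = 0.
g(0) = ΣzᵢKᵢ − 1 = 0.695 and g(1) = 1 − Σzᵢ/Kᵢ = -0.288, so a root lies in (0, 1).
Newton–Raphson from ψ = 0.5:
  ψ = 0.500: g = 0.1646, g' = -0.770 → ψ = 0.714
  ψ = 0.714: g = -0.0012, g' = -0.813 → ψ = 0.712
Converged at ψ = 0.712.
Compositions from xᵢ = zᵢ/(1+ψ(Kᵢ−1)), yᵢ = Kᵢxᵢ:
  A: x = 0.152, y = 0.452
  B: x = 0.160, y = 0.294
  C: x = 0.337, y = 0.125
  D: x = 0.351, y = 0.129

x_A = 0.152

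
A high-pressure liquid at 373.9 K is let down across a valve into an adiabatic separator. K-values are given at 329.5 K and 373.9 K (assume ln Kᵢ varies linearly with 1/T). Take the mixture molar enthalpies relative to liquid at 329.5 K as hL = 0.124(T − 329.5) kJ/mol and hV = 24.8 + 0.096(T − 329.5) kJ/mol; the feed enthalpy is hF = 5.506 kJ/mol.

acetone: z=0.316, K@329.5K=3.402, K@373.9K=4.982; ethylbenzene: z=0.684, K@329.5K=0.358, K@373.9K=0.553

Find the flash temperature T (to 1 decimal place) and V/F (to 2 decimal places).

T = 330.7 K, V/F = 0.22

Adiabatic flash: solve Rachford–Rice at each trial T, then check hF = ψ·hV(T) + (1−ψ)·hL(T).
  T = 329.5 K: K = (3.402, 0.358), RR gives ψ = 0.207, H_out = 5.145 kJ/mol
  T = 373.9 K: K = (4.982, 0.553), RR gives ψ = 0.535, H_out = 18.112 kJ/mol
  T = 351.7 K: K = (4.167, 0.451), RR gives ψ = 0.360, H_out = 11.450 kJ/mol
  T = 340.6 K: K = (3.777, 0.403), RR gives ψ = 0.283, H_out = 8.316 kJ/mol
  T = 335.1 K: K = (3.590, 0.381), RR gives ψ = 0.246, H_out = 6.757 kJ/mol
  T = 332.3 K: K = (3.495, 0.369), RR gives ψ = 0.227, H_out = 5.955 kJ/mol
  T = 330.9 K: K = (3.449, 0.364), RR gives ψ = 0.217, H_out = 5.551 kJ/mol
Linear interpolation between T = 329.5 (H_out = 5.145) and T = 330.9 (H_out = 5.551) on hF = 5.506 gives T ≈ 330.7 K, at which ψ = 0.22.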